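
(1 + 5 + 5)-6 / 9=31 / 3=10.33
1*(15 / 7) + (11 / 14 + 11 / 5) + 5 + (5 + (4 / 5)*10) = 1619 / 70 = 23.13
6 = 6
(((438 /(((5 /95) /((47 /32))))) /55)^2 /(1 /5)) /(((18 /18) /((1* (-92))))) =-879668384247 /38720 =-22718708.27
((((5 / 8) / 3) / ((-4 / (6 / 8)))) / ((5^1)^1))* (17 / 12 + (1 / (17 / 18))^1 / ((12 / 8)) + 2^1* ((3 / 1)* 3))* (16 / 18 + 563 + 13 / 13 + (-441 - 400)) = 10200925 / 235008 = 43.41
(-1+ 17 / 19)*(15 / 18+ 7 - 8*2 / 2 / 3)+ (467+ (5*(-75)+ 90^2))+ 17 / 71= 33151792 / 4047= 8191.70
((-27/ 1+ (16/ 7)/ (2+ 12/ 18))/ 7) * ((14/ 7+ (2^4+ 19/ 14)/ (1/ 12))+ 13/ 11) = -2979789/ 3773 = -789.77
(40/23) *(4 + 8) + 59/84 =41677/1932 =21.57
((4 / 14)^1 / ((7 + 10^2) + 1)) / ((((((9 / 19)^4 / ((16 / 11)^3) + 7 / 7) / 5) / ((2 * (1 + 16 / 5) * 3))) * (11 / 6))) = 1067589632 / 5967802577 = 0.18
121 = 121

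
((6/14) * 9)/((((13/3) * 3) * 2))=27/182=0.15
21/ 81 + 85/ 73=2806/ 1971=1.42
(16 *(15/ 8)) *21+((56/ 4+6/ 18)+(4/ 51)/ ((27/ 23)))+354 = 1374797/ 1377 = 998.40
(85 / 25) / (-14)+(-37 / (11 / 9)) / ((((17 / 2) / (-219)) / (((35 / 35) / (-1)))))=-10212959 / 13090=-780.21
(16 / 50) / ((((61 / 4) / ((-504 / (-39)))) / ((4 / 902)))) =10752 / 8941075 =0.00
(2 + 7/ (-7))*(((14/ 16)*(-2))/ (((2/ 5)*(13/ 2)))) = -35/ 52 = -0.67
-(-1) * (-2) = -2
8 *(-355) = -2840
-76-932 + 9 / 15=-5037 / 5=-1007.40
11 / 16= 0.69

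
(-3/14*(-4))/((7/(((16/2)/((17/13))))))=624/833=0.75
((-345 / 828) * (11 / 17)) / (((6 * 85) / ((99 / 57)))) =-121 / 131784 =-0.00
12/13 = 0.92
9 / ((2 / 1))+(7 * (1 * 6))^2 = 3537 / 2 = 1768.50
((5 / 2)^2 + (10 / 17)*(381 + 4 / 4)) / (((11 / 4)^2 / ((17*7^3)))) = 21547260 / 121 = 178076.53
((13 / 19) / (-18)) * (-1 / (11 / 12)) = 26 / 627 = 0.04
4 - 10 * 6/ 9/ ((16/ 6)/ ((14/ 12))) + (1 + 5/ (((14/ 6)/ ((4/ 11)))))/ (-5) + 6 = 31081/ 4620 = 6.73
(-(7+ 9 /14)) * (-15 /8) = 1605 /112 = 14.33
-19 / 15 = -1.27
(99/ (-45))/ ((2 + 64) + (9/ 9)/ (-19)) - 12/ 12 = -6474/ 6265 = -1.03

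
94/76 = 47/38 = 1.24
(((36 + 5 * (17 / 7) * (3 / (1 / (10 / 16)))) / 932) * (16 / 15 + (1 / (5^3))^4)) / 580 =857031253291 / 7390468750000000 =0.00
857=857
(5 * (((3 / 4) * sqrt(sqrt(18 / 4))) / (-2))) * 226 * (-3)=5085 * 2^(3 / 4) * sqrt(3) / 8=1851.54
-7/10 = -0.70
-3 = -3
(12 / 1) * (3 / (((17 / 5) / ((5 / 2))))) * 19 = 8550 / 17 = 502.94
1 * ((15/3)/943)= 5/943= 0.01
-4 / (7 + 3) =-2 / 5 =-0.40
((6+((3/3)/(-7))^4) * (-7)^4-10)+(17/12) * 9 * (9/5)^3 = 7235679/500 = 14471.36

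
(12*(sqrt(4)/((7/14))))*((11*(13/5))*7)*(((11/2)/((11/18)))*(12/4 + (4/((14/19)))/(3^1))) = 2079792/5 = 415958.40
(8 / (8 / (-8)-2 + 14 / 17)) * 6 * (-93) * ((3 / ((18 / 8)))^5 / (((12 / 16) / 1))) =34537472 / 2997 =11524.01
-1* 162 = -162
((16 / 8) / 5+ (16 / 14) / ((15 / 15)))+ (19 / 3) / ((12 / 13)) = 10589 / 1260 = 8.40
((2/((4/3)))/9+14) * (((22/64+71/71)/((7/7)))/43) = 85/192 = 0.44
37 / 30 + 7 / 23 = 1061 / 690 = 1.54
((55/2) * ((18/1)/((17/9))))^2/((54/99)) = 72772425/578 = 125903.85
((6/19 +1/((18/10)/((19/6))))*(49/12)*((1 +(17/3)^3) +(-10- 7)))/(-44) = -467462401/14626656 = -31.96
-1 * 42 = -42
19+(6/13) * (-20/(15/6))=199/13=15.31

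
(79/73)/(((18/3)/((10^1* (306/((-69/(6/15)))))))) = -5372/1679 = -3.20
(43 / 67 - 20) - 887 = -60726 / 67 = -906.36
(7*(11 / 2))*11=847 / 2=423.50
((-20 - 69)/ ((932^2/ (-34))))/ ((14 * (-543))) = -1513/ 3301639824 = -0.00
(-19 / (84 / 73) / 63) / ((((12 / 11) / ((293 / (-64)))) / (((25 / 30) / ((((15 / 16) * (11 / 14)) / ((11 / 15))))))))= 4470301 / 4898880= 0.91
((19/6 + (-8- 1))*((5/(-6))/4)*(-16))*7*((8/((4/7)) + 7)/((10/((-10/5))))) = 1715/3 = 571.67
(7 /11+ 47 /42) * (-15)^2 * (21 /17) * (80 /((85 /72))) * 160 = 5289995.60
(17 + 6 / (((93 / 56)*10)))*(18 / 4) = 24219 / 310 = 78.13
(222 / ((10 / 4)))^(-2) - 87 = -17150807 / 197136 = -87.00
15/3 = 5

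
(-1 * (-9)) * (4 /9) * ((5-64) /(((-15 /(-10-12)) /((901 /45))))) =-4677992 /675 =-6930.36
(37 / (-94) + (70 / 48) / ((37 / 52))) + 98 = 519905 / 5217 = 99.66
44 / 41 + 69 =2873 / 41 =70.07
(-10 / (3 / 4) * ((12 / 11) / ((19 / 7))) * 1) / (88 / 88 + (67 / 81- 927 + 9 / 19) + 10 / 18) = 90720 / 15644827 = 0.01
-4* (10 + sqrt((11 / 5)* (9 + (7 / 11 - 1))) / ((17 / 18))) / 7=-40 / 7 - 72* sqrt(19) / 119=-8.35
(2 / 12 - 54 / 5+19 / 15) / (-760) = 281 / 22800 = 0.01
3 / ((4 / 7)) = 21 / 4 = 5.25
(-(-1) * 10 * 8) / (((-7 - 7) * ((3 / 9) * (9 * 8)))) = -5 / 21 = -0.24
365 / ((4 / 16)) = 1460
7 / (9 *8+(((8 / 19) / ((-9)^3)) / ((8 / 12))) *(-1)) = 32319 / 332428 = 0.10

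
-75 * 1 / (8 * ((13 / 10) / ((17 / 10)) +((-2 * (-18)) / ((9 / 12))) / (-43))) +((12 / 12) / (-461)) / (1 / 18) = 25237317 / 947816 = 26.63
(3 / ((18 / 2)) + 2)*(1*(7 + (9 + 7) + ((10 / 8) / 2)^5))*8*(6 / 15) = 1765841 / 10240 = 172.45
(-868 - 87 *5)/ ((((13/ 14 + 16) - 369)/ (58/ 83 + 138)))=513.32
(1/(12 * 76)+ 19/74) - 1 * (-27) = 919789/33744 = 27.26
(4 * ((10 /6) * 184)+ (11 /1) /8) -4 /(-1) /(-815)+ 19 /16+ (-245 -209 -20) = 29544373 /39120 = 755.22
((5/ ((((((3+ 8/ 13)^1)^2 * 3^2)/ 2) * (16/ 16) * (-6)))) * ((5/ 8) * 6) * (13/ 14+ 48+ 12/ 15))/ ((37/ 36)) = -2941445/ 1144262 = -2.57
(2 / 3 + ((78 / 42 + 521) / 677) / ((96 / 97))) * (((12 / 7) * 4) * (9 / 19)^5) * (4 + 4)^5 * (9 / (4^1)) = 1433010640306176 / 82139632127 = 17446.03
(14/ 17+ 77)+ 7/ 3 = 4088/ 51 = 80.16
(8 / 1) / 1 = 8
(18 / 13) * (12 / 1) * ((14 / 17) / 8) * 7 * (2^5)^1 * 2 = 169344 / 221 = 766.26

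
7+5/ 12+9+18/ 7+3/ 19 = 30557/ 1596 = 19.15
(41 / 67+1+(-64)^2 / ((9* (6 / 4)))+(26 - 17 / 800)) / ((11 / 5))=479020447 / 3183840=150.45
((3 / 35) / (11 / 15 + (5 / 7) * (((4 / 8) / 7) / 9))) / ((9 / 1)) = 42 / 3259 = 0.01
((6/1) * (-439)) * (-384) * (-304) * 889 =-273352052736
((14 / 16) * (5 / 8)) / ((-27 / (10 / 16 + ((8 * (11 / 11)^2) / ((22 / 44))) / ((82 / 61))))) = -143815 / 566784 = -0.25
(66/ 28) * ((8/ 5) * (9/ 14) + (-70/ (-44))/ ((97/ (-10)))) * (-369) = -35741709/ 47530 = -751.98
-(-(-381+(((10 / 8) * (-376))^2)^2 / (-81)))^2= -2381131678013759221321 / 6561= -362922066455381682.87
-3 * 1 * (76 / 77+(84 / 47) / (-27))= -29992 / 10857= -2.76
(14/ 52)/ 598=0.00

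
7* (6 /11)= 42 /11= 3.82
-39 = -39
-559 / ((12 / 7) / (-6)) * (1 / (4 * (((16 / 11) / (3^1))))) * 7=903903 / 128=7061.74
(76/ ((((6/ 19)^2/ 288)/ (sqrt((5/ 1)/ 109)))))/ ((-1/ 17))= -3731296 * sqrt(545)/ 109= -799155.80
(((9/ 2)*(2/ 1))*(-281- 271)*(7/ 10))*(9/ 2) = -78246/ 5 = -15649.20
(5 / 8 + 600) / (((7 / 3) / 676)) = 2436135 / 14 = 174009.64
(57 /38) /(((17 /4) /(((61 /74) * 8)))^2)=1428864 /395641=3.61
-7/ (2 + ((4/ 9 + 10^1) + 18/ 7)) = -0.47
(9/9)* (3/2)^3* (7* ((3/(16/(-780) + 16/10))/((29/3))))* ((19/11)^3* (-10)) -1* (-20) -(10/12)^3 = -40314549815/183422448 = -219.79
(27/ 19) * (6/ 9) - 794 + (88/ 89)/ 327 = -438522332/ 552957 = -793.05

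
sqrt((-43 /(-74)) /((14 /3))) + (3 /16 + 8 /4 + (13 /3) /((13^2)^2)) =sqrt(33411) /518 + 230701 /105456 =2.54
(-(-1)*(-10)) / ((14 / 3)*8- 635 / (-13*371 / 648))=-72345 / 887308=-0.08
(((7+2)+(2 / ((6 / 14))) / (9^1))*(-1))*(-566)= 145462 / 27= 5387.48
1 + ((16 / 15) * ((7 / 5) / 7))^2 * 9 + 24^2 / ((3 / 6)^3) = 2880881 / 625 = 4609.41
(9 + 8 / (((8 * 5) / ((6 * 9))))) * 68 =6732 / 5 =1346.40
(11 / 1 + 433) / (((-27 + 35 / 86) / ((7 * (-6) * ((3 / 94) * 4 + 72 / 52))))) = 1481844672 / 1397357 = 1060.46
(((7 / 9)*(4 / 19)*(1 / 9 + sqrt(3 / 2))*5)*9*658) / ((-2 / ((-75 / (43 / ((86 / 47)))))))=49000 / 57 + 73500*sqrt(6) / 19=10335.31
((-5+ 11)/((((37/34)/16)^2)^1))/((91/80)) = 142049280/124579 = 1140.23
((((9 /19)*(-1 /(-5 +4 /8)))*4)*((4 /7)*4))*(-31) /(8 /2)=-992 /133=-7.46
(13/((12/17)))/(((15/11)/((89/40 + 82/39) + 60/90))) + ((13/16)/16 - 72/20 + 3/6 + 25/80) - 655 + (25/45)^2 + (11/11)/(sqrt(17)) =-305844707/518400 + sqrt(17)/17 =-589.74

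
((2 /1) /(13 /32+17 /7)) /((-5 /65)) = -5824 /635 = -9.17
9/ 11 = 0.82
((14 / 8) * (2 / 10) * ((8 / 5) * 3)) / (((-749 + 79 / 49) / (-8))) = 8232 / 457775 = 0.02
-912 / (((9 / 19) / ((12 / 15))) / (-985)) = 1517162.67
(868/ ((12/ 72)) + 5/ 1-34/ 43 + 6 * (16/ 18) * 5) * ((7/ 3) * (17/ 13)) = 15985.29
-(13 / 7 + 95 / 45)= -250 / 63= -3.97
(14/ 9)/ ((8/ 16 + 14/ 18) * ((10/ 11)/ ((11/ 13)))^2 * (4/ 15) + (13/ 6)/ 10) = 12298440/ 4822597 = 2.55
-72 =-72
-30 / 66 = -5 / 11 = -0.45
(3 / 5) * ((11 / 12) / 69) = 11 / 1380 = 0.01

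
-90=-90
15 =15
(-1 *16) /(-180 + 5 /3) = 48 /535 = 0.09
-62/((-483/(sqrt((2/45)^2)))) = 124/21735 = 0.01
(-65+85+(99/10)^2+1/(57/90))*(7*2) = 1590533/950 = 1674.25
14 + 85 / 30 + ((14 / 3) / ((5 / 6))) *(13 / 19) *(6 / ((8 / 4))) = 16147 / 570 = 28.33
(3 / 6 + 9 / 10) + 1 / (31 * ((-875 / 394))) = 1.39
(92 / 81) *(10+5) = 460 / 27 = 17.04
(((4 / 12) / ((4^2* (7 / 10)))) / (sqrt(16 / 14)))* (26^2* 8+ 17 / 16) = 432725* sqrt(14) / 10752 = 150.59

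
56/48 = 7/6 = 1.17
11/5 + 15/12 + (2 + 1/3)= 347/60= 5.78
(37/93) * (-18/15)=-74/155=-0.48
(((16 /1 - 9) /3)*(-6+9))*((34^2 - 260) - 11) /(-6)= -2065 /2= -1032.50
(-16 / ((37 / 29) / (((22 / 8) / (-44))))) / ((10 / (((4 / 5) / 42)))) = 29 / 19425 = 0.00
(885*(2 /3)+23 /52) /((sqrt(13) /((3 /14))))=92109*sqrt(13) /9464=35.09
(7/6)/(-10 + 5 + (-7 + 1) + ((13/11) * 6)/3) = -77/570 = -0.14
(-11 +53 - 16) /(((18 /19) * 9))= 247 /81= 3.05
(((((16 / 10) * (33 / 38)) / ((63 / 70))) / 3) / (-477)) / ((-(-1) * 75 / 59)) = -5192 / 6117525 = -0.00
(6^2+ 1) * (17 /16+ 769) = 455877 /16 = 28492.31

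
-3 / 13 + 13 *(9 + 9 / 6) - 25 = 2893 / 26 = 111.27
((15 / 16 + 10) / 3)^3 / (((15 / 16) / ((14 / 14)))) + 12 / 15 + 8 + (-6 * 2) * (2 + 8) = -6169841 / 103680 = -59.51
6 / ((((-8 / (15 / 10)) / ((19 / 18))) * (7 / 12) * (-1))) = 2.04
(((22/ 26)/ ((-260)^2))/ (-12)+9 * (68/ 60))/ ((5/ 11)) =1183216199/ 52728000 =22.44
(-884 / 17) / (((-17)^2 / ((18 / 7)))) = -936 / 2023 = -0.46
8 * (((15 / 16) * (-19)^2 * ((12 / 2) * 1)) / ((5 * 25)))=3249 / 25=129.96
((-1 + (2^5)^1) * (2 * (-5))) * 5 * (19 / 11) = -29450 / 11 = -2677.27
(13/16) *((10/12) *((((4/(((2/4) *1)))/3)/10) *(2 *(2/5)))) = 13/90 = 0.14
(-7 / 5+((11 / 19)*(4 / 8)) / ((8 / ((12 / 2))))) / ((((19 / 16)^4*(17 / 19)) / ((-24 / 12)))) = 14729216 / 11077285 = 1.33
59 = 59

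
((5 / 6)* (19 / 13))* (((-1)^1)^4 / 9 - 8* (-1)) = 6935 / 702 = 9.88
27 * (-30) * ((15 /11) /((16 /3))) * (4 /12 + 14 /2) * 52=-78975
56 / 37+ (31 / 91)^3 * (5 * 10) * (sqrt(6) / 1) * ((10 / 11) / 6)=7447750 * sqrt(6) / 24867843+ 56 / 37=2.25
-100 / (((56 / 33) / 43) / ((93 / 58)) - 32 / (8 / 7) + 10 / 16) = 105573600 / 28874789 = 3.66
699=699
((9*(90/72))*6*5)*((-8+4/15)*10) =-26100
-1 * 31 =-31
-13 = -13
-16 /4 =-4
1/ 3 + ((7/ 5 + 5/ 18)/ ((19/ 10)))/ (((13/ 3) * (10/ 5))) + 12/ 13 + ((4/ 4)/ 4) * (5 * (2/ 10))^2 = 1.61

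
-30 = -30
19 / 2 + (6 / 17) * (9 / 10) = 1669 / 170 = 9.82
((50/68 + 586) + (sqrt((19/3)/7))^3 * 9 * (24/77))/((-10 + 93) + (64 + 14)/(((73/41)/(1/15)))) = 166440 * sqrt(399)/118325053 + 7281385/1066274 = 6.86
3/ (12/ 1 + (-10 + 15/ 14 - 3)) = 42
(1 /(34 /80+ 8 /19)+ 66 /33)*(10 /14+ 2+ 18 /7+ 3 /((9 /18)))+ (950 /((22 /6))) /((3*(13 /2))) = 49.20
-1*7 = -7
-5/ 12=-0.42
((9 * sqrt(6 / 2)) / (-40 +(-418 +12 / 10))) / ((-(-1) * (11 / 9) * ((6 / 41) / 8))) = -1.53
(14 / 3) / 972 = 0.00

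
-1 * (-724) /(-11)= -724 /11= -65.82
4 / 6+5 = 17 / 3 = 5.67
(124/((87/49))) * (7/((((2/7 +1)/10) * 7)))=425320/783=543.19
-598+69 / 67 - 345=-63112 / 67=-941.97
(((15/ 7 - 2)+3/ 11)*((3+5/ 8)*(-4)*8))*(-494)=1833728/ 77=23814.65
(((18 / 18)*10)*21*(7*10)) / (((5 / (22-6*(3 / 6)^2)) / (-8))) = -482160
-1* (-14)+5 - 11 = 8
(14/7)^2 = 4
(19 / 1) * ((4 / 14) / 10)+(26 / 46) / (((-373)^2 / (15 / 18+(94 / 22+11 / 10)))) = 2006472493 / 3695961885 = 0.54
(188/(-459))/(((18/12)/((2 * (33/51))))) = -8272/23409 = -0.35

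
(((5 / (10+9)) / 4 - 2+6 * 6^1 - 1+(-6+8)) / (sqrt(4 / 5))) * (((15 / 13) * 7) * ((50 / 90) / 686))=5125 * sqrt(5) / 44688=0.26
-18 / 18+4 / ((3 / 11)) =41 / 3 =13.67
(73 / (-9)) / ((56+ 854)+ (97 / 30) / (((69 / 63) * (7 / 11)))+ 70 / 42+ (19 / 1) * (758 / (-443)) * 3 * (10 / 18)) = -7437970 / 790574679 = -0.01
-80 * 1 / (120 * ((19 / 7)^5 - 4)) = -33614 / 7226613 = -0.00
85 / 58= 1.47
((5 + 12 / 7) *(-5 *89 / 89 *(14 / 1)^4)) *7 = -9027760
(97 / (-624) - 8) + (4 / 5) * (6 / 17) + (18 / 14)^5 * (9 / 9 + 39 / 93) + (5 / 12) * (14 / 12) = -198993656369 / 82904225040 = -2.40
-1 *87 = -87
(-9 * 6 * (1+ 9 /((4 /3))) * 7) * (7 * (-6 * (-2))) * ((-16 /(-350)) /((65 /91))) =-1968624 /125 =-15748.99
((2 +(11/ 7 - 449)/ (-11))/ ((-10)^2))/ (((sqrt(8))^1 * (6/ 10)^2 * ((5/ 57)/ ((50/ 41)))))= 156085 * sqrt(2)/ 37884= 5.83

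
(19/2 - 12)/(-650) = 1/260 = 0.00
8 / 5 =1.60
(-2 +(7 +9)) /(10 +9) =14 /19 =0.74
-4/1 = -4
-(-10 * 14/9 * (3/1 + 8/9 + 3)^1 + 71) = 2929/81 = 36.16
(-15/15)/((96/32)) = -1/3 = -0.33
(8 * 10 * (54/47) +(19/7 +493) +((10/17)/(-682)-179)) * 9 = 7014071142/1907213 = 3677.65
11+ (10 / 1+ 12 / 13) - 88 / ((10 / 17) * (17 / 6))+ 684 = 42453 / 65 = 653.12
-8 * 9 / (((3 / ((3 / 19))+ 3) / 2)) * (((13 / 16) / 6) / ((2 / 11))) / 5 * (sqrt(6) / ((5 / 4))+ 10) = -39 / 4-39 * sqrt(6) / 50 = -11.66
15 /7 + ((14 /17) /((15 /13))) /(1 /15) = 1529 /119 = 12.85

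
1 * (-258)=-258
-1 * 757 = -757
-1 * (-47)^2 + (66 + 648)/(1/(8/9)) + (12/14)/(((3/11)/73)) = -28243/21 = -1344.90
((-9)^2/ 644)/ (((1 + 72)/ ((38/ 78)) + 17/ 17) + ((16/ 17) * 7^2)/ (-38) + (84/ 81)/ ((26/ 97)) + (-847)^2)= 0.00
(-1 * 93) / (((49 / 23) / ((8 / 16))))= -2139 / 98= -21.83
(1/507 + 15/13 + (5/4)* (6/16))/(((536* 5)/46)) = 606211/21740160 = 0.03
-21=-21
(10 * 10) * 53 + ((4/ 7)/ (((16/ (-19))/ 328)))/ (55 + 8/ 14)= 2060142/ 389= 5295.99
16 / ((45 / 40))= 128 / 9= 14.22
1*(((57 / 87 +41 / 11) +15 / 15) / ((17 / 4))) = 404 / 319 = 1.27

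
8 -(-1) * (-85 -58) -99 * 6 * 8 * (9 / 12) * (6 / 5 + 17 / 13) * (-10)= 1160109 / 13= 89239.15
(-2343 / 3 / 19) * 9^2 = -63261 / 19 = -3329.53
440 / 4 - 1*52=58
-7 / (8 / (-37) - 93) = 259 / 3449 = 0.08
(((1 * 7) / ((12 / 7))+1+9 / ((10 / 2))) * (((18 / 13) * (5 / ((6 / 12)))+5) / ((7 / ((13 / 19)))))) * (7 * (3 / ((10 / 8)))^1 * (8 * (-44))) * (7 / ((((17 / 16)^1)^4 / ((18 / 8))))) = -7352741265408 / 7934495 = -926680.43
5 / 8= 0.62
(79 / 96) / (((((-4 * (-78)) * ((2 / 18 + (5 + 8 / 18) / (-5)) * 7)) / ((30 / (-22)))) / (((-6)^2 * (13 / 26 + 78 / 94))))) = 6665625 / 264968704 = 0.03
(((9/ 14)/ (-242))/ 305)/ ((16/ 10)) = -9/ 1653344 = -0.00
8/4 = 2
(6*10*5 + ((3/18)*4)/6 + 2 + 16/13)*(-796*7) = -197755852/117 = -1690220.96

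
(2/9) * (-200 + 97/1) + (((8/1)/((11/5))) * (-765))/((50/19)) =-106918/99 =-1079.98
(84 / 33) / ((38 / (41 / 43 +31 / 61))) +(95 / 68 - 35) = -33.51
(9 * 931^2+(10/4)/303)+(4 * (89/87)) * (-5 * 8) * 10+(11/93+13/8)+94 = 5665354914887/726392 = 7799307.97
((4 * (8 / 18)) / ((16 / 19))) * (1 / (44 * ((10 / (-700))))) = -665 / 198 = -3.36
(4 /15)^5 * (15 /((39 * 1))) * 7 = 7168 /1974375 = 0.00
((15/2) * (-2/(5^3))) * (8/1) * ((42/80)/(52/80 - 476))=84/79225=0.00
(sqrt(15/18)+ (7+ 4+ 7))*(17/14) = 17*sqrt(30)/84+ 153/7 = 22.97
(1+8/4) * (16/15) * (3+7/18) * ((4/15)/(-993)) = -0.00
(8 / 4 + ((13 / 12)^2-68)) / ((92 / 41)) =-382735 / 13248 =-28.89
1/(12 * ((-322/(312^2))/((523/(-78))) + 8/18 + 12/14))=571116/8923669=0.06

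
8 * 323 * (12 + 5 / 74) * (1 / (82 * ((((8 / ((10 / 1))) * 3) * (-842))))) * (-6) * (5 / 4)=7210975 / 5109256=1.41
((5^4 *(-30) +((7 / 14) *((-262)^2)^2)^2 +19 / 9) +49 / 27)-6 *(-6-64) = 149869791594442289644 / 27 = 5550733022016381097.93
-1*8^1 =-8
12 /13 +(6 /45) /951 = 171206 /185445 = 0.92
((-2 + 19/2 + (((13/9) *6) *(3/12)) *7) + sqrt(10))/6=sqrt(10)/6 + 34/9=4.30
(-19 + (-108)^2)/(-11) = -1058.64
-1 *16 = -16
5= 5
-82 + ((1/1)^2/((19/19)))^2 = -81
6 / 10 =3 / 5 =0.60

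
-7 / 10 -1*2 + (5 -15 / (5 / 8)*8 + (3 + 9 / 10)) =-929 / 5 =-185.80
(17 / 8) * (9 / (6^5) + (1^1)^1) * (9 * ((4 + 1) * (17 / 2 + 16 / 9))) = 13602125 / 13824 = 983.95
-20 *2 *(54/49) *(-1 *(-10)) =-21600/49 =-440.82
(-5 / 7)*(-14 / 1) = 10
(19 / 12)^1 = 19 / 12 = 1.58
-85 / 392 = -0.22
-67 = -67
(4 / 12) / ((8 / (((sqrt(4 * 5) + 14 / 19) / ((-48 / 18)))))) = -sqrt(5) / 32 - 7 / 608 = -0.08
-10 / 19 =-0.53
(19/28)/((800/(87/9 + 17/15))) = 513/56000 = 0.01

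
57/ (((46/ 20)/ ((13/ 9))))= 2470/ 69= 35.80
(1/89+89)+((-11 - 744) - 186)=-75827/89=-851.99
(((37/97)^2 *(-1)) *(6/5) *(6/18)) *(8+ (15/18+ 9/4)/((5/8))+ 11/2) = -757057/705675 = -1.07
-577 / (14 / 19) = -10963 / 14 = -783.07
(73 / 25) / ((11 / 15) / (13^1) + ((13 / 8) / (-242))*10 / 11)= 30314856 / 522265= 58.04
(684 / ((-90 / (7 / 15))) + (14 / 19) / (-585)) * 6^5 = -170360064 / 6175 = -27588.67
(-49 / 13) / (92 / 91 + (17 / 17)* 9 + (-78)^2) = -343 / 554555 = -0.00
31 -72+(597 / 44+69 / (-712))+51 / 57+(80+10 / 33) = 23959147 / 446424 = 53.67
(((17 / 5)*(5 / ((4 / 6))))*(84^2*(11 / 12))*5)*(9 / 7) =1060290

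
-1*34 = -34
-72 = -72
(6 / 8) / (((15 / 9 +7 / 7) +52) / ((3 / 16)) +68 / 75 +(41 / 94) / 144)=253800 / 98970241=0.00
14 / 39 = 0.36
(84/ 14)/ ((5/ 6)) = 36/ 5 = 7.20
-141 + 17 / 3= -135.33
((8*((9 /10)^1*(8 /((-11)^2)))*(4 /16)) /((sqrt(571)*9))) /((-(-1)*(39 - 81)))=-4*sqrt(571) /7254555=-0.00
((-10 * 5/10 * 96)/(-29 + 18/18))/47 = 120/329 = 0.36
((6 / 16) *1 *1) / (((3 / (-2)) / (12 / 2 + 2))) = -2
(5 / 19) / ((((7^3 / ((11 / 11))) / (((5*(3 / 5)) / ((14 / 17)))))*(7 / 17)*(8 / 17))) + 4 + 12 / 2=51166975 / 5109328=10.01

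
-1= -1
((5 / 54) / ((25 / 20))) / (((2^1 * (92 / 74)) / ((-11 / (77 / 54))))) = -37 / 161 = -0.23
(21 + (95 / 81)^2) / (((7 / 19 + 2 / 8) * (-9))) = -11157256 / 2775303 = -4.02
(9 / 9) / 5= 1 / 5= 0.20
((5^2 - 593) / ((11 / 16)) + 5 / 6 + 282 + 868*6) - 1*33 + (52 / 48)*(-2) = 152773 / 33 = 4629.48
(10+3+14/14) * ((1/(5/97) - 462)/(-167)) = 30982/835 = 37.10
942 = 942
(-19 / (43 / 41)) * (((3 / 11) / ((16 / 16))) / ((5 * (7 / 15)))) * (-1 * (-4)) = -28044 / 3311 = -8.47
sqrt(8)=2*sqrt(2)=2.83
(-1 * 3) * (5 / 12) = -5 / 4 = -1.25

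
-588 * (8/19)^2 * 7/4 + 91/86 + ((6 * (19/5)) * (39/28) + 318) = 168.39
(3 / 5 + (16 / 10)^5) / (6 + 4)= 1.11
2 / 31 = 0.06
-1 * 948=-948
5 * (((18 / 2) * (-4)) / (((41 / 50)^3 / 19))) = -427500000 / 68921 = -6202.75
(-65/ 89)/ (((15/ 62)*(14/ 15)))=-2015/ 623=-3.23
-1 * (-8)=8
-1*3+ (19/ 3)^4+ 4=130402/ 81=1609.90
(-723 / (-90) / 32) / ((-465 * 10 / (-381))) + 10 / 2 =7470607 / 1488000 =5.02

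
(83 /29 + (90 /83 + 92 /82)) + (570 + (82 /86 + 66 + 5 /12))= 32714570017 /50922492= 642.44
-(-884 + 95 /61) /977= 53829 /59597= 0.90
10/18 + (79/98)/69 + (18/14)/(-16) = 79015/162288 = 0.49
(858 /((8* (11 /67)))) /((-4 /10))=-13065 /8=-1633.12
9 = 9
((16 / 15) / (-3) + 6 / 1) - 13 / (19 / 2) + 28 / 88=4.59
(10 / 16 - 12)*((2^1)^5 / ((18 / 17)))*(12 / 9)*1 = -12376 / 27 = -458.37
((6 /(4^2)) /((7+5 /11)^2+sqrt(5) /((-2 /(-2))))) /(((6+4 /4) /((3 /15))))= 610203 /3159727970-43923*sqrt(5) /12638911880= 0.00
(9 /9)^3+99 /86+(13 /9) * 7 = 9491 /774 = 12.26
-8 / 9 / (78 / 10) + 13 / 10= 4163 / 3510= 1.19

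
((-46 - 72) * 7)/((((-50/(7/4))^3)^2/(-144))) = 437301333/2000000000000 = 0.00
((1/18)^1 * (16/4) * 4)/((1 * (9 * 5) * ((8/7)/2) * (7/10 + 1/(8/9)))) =112/5913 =0.02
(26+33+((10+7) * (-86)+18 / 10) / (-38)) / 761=0.13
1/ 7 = 0.14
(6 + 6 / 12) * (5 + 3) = 52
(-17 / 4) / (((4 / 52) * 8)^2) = -2873 / 256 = -11.22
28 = 28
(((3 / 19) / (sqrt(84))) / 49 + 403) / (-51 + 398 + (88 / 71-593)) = -1.65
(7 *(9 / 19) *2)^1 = 126 / 19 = 6.63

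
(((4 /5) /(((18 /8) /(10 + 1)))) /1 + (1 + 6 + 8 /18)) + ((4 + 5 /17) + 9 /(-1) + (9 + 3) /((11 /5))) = 101857 /8415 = 12.10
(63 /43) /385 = 0.00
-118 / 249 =-0.47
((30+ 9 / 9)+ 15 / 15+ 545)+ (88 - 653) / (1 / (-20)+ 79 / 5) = 34091 / 63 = 541.13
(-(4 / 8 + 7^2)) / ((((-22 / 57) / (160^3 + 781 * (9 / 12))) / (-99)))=-52013325121.31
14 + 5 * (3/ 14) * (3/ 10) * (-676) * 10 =-15112/ 7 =-2158.86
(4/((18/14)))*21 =196/3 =65.33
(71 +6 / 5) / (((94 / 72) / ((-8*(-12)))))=1247616 / 235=5309.00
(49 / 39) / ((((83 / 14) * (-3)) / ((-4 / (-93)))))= -2744 / 903123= -0.00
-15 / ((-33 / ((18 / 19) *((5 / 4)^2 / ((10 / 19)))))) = 225 / 176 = 1.28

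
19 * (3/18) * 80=760/3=253.33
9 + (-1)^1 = 8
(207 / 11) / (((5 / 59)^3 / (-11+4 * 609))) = 4123804941 / 55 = 74978271.65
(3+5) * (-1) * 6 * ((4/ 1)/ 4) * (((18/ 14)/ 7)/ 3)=-144/ 49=-2.94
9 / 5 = 1.80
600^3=216000000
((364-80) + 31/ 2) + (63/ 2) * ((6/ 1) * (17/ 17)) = 977/ 2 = 488.50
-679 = -679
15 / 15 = 1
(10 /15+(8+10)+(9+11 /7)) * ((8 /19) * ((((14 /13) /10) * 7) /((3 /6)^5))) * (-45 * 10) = -33008640 /247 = -133638.22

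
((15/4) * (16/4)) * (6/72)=5/4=1.25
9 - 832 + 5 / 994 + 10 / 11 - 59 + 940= 644167 / 10934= 58.91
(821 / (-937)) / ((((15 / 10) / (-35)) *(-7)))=-8210 / 2811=-2.92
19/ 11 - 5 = -36/ 11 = -3.27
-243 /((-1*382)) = 243 /382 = 0.64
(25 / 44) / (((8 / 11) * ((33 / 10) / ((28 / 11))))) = 875 / 1452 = 0.60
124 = 124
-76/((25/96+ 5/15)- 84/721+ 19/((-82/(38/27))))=-277299072/551455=-502.85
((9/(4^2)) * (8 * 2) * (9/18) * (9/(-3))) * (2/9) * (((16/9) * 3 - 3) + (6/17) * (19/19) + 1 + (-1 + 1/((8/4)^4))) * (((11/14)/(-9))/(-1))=-0.72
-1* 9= -9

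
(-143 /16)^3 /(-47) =15.19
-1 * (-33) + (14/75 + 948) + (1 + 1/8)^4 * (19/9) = 302459369/307200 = 984.57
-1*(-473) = 473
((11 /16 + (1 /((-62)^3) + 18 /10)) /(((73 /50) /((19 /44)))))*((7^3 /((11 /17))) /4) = 97.50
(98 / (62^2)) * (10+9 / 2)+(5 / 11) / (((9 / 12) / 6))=169391 / 42284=4.01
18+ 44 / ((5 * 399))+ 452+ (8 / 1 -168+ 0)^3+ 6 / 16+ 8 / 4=-65364620543 / 15960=-4095527.60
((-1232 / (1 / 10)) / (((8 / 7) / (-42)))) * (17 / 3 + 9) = 6640480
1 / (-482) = -1 / 482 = -0.00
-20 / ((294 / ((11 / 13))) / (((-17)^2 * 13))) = -31790 / 147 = -216.26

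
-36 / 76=-0.47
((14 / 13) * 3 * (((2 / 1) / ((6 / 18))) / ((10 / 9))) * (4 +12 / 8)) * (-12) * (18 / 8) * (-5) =168399 / 13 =12953.77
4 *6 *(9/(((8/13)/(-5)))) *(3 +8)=-19305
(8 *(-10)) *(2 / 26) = -80 / 13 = -6.15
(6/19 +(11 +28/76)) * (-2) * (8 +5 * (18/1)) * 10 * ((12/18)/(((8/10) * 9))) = -362600/171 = -2120.47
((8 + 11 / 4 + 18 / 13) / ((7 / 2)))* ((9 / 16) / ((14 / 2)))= 5679 / 20384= 0.28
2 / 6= 1 / 3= 0.33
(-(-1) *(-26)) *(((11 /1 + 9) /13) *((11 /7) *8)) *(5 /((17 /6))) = -105600 /119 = -887.39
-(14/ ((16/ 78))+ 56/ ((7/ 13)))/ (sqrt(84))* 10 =-3445* sqrt(21)/ 84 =-187.94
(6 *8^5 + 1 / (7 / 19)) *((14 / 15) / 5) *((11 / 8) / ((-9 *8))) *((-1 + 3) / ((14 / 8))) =-605561 / 756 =-801.01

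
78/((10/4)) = 156/5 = 31.20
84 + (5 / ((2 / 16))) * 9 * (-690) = -248316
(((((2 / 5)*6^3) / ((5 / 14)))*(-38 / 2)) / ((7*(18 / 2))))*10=-3648 / 5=-729.60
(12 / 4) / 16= 3 / 16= 0.19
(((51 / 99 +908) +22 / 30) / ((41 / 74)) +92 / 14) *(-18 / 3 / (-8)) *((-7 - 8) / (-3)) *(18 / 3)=117036987 / 3157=37072.22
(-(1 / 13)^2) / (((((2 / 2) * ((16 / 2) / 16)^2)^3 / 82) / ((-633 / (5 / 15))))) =9965952 / 169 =58970.13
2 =2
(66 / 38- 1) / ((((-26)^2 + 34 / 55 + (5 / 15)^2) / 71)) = 492030 / 6364639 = 0.08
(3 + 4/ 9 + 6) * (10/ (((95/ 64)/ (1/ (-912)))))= -680/ 9747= -0.07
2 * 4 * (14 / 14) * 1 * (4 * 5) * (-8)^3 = -81920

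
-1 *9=-9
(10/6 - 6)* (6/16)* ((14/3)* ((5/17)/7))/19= -65/3876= -0.02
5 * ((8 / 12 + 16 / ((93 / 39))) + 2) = 4360 / 93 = 46.88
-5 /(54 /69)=-115 /18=-6.39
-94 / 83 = -1.13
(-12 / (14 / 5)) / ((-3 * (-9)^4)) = 10 / 45927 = 0.00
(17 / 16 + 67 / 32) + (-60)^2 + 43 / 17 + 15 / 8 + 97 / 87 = 170791399 / 47328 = 3608.68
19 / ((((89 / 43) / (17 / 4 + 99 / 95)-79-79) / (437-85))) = -289165712 / 6814457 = -42.43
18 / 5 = 3.60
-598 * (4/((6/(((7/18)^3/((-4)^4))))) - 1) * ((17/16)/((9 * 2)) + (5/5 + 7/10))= 339170906243/322486272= 1051.74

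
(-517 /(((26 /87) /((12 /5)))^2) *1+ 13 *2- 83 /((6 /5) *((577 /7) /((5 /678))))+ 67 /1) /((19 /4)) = -329742833096633 /47106092475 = -7000.00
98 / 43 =2.28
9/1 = 9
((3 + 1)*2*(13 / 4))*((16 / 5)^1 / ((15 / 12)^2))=6656 / 125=53.25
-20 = -20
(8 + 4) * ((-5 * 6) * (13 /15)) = -312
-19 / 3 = -6.33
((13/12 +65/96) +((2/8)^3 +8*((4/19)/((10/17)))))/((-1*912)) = -84619/16634880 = -0.01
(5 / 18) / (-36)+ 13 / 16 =1043 / 1296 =0.80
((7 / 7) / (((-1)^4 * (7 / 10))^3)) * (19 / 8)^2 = 45125 / 2744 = 16.44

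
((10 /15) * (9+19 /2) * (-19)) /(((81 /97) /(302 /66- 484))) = 1078849811 /8019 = 134536.70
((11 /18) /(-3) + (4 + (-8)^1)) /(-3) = 227 /162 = 1.40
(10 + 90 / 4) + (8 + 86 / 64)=1339 / 32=41.84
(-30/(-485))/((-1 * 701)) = -6/67997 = -0.00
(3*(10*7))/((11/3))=630/11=57.27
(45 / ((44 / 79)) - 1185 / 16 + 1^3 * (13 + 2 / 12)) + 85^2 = 3825307 / 528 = 7244.90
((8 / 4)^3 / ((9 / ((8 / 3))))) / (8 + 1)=64 / 243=0.26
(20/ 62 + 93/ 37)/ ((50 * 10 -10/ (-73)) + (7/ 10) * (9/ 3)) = 2374690/ 420528051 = 0.01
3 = 3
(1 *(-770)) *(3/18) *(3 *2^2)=-1540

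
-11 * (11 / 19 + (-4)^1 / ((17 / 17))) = 715 / 19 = 37.63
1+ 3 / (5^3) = 128 / 125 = 1.02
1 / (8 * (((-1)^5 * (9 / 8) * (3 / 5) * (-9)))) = 0.02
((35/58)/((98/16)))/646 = 10/65569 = 0.00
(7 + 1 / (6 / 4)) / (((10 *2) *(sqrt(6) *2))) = 23 *sqrt(6) / 720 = 0.08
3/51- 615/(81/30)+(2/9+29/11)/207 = -79328146/348381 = -227.71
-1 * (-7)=7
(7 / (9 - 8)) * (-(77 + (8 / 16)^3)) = -4319 / 8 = -539.88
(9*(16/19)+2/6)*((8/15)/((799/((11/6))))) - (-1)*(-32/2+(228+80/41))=17978457424/84026835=213.96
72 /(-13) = -72 /13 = -5.54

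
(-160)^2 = 25600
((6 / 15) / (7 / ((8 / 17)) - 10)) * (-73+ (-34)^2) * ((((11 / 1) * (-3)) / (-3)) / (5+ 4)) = 63536 / 585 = 108.61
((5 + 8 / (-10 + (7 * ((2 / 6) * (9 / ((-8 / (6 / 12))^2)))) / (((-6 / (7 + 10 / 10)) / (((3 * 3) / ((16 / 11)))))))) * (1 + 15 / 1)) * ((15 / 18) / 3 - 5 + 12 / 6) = -6072472 / 32799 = -185.14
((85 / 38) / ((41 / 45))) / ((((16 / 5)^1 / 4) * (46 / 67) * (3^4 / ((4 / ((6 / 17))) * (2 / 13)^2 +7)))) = 524651875 / 1308084336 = 0.40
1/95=0.01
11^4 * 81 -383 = 1185538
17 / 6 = 2.83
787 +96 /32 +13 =803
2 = 2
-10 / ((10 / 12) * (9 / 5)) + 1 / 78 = -173 / 26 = -6.65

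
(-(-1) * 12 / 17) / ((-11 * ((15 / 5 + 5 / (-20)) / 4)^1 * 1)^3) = -0.00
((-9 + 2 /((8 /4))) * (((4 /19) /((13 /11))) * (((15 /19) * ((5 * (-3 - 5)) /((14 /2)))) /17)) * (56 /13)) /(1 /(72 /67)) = 121651200 /69489251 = 1.75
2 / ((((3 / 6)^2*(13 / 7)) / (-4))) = -224 / 13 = -17.23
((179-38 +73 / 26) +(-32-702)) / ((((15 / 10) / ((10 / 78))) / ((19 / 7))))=-161975 / 1183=-136.92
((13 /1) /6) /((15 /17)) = 221 /90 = 2.46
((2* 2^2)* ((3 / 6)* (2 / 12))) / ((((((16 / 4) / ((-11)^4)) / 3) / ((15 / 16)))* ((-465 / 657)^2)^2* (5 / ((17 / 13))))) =1717581588613011 / 240115460000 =7153.15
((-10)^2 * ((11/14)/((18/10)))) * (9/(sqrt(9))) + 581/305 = 132.86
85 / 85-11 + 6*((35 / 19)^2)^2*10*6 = 538921790 / 130321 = 4135.34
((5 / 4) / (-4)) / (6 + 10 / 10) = -0.04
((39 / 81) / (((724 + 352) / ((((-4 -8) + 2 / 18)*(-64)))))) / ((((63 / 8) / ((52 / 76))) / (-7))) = -2314624 / 11177757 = -0.21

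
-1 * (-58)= 58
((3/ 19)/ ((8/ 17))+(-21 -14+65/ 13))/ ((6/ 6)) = -4509/ 152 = -29.66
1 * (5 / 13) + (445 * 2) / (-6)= -5770 / 39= -147.95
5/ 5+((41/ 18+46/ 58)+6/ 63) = 15223/ 3654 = 4.17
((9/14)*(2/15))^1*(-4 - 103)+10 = 29/35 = 0.83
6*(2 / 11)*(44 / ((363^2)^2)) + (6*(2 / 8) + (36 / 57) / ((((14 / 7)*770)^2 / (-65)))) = 161648310595097 / 107766783833940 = 1.50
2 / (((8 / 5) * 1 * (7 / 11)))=55 / 28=1.96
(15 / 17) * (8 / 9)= 40 / 51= 0.78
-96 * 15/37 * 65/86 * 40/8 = -234000/1591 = -147.08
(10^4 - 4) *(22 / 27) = 73304 / 9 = 8144.89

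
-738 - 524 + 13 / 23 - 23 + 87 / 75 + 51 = -1232.27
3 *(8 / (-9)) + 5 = 7 / 3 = 2.33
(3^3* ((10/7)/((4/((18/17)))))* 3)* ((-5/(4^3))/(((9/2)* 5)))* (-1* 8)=405/476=0.85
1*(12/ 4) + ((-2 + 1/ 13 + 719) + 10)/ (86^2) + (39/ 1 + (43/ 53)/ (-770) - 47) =-4809349411/ 980949970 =-4.90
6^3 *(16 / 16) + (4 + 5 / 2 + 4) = 453 / 2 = 226.50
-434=-434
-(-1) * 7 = 7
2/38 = 1/19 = 0.05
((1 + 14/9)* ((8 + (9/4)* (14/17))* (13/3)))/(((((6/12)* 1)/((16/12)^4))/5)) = 128211200/37179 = 3448.48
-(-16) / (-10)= -8 / 5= -1.60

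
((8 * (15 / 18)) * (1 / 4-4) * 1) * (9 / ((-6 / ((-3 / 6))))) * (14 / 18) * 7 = -1225 / 12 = -102.08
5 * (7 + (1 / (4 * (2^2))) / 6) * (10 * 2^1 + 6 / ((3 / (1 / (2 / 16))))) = 10095 / 8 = 1261.88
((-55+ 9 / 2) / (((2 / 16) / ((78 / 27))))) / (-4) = 2626 / 9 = 291.78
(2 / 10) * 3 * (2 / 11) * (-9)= -54 / 55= -0.98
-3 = -3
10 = 10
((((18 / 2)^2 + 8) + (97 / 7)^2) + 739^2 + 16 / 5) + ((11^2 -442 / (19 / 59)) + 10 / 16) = 20301546843 / 37240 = 545154.32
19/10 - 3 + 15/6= 7/5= 1.40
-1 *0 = 0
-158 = -158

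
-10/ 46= -5/ 23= -0.22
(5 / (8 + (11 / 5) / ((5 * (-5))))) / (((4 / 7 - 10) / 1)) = -4375 / 65274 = -0.07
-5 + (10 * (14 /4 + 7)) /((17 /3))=13.53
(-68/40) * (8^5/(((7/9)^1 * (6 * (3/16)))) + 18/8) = -17826863/280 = -63667.37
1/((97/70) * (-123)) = -70/11931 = -0.01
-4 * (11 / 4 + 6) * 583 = -20405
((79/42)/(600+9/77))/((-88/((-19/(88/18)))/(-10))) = -7505/5421856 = -0.00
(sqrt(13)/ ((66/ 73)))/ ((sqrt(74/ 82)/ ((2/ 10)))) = 73 * sqrt(19721)/ 12210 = 0.84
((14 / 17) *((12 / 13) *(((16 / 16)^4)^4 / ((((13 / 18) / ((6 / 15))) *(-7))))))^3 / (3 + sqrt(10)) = 1934917632 / 2964264077125- 644972544 *sqrt(10) / 2964264077125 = -0.00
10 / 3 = 3.33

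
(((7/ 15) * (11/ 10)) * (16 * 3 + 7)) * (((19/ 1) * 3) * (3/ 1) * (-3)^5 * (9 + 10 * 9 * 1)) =-1161447903/ 10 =-116144790.30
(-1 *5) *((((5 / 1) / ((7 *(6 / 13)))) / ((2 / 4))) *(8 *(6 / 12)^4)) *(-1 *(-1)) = -325 / 42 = -7.74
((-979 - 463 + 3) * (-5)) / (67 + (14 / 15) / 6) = 323775 / 3022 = 107.14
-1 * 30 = -30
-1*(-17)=17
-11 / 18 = -0.61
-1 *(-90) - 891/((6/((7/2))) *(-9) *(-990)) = 10793/120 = 89.94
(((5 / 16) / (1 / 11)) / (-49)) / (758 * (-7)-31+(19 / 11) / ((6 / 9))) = 0.00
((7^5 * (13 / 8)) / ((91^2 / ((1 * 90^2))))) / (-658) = -99225 / 2444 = -40.60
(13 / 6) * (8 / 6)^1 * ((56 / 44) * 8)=2912 / 99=29.41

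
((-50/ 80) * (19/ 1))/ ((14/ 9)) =-855/ 112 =-7.63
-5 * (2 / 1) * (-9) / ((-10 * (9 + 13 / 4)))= -36 / 49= -0.73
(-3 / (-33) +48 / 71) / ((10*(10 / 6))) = 0.05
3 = 3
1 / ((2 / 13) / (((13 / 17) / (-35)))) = -169 / 1190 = -0.14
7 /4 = 1.75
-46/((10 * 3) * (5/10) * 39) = -46/585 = -0.08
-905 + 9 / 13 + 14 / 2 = -11665 / 13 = -897.31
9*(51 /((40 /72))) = 4131 /5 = 826.20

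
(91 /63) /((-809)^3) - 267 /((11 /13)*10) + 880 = 444738458828539 /524180377710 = 848.45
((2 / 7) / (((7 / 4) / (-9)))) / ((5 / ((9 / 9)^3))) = -72 / 245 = -0.29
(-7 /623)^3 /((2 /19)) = -19 /1409938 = -0.00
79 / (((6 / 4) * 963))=0.05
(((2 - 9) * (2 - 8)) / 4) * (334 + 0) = 3507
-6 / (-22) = 3 / 11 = 0.27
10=10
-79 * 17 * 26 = -34918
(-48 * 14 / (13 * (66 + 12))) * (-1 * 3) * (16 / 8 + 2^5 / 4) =3360 / 169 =19.88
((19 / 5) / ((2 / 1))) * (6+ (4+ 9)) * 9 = 3249 / 10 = 324.90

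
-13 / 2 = -6.50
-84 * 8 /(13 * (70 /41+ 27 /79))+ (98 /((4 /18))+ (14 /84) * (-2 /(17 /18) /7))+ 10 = 4371080951 /10267439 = 425.72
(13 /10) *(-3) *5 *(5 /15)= -13 /2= -6.50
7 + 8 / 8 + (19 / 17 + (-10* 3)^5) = -413099845 / 17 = -24299990.88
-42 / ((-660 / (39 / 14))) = 39 / 220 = 0.18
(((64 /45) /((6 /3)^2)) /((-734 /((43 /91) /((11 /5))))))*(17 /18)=-2924 /29756727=-0.00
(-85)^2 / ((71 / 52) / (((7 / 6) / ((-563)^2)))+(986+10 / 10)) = 1314950 / 67694031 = 0.02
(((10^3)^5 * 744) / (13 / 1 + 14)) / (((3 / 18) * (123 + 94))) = 761904761904761.90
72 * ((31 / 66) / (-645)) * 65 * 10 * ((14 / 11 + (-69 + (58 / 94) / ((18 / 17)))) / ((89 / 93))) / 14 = 78062135710 / 457047129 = 170.80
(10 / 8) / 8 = 0.16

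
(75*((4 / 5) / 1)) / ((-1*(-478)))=30 / 239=0.13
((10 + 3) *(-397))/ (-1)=5161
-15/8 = -1.88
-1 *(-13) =13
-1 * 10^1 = -10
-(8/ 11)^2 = -64/ 121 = -0.53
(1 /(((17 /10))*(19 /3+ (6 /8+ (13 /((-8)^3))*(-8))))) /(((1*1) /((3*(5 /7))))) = 28800 /166481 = 0.17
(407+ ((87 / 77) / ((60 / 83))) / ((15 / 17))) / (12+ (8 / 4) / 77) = 9442619 / 277800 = 33.99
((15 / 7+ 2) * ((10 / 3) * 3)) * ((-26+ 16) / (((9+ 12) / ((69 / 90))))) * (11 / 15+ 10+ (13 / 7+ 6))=-2603968 / 9261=-281.18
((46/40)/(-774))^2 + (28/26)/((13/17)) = 57032124601/40497537600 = 1.41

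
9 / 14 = 0.64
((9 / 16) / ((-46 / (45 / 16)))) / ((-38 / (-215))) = -87075 / 447488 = -0.19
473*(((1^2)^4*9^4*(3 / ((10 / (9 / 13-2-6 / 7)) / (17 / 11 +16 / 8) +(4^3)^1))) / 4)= 5502244869 / 148216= 37123.15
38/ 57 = 2/ 3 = 0.67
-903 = -903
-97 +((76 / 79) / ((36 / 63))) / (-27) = -207034 / 2133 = -97.06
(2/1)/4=1/2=0.50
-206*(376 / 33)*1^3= -2347.15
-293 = -293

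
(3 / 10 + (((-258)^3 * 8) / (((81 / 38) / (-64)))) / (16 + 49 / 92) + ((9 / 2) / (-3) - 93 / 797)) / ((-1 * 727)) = -343203.62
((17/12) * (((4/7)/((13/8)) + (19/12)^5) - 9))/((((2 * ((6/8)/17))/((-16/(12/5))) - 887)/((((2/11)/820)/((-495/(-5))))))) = -0.00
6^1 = 6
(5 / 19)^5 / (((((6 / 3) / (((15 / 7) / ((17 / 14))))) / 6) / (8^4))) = 1152000000 / 42093683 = 27.37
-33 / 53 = -0.62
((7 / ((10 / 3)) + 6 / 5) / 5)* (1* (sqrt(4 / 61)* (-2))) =-66* sqrt(61) / 1525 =-0.34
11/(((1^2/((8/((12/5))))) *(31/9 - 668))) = -330/5981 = -0.06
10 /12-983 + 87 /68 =-980.89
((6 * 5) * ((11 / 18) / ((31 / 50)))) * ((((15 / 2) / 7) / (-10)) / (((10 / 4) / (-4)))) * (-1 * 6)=-6600 / 217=-30.41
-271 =-271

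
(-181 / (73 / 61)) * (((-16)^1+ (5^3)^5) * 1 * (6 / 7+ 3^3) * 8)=-525633544646291640 / 511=-1028637073671803.60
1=1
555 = 555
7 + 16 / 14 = 57 / 7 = 8.14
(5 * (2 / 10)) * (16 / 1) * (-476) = -7616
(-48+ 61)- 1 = 12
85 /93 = 0.91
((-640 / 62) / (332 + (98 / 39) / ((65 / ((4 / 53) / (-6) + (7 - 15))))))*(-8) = 9921600 / 39850717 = 0.25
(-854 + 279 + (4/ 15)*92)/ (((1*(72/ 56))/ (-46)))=2658754/ 135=19694.47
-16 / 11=-1.45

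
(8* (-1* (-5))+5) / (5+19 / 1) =15 / 8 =1.88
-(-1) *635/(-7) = -635/7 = -90.71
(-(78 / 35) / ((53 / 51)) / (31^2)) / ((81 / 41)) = -18122 / 16043895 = -0.00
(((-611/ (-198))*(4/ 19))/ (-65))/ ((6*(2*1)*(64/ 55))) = -47/ 65664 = -0.00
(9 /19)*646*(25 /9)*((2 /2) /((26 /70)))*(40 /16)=74375 /13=5721.15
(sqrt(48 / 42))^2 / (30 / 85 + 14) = 34 / 427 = 0.08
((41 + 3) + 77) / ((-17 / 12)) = -1452 / 17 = -85.41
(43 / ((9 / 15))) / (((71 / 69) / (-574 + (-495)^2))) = 1208810195 / 71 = 17025495.70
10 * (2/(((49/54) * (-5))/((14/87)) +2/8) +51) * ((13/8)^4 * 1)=3658235685/1030144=3551.19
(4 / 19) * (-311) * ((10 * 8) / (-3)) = 99520 / 57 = 1745.96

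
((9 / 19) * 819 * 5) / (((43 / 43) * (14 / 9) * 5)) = 9477 / 38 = 249.39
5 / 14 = 0.36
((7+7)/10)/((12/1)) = 7/60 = 0.12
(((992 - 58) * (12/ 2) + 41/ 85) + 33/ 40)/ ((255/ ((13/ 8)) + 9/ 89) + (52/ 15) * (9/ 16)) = 4410031613/ 125074542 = 35.26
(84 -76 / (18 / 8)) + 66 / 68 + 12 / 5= 81997 / 1530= 53.59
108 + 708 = 816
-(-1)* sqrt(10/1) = sqrt(10) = 3.16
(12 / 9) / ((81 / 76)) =304 / 243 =1.25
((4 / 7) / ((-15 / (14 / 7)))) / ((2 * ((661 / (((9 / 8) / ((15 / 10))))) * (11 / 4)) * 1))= -4 / 254485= -0.00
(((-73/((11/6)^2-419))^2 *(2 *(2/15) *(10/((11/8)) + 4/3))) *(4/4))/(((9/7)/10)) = 1356038656/2462805059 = 0.55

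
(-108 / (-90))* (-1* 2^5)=-192 / 5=-38.40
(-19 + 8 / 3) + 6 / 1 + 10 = -1 / 3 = -0.33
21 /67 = 0.31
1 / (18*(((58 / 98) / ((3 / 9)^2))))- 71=-333509 / 4698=-70.99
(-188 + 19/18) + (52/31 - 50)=-131279/558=-235.27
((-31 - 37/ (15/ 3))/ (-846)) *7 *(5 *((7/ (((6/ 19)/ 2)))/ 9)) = 29792/ 3807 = 7.83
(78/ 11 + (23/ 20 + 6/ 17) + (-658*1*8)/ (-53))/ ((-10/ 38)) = -406425827/ 991100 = -410.08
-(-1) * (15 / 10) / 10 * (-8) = -6 / 5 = -1.20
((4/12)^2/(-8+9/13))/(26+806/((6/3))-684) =13/218025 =0.00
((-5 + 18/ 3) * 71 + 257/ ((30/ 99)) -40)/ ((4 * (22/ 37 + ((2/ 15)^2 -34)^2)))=3293328375/ 17313459536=0.19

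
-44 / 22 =-2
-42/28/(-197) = 3/394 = 0.01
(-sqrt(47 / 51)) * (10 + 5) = -5 * sqrt(2397) / 17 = -14.40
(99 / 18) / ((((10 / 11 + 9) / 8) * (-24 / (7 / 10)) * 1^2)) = -847 / 6540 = -0.13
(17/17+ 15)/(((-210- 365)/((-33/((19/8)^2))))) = 33792/207575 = 0.16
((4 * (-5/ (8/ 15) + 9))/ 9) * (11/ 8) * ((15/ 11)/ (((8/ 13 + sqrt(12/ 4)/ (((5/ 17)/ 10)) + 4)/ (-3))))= 0.01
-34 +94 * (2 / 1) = 154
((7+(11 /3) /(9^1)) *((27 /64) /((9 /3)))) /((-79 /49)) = -0.65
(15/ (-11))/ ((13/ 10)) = -1.05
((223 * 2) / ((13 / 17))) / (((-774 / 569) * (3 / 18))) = -4314158 / 1677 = -2572.55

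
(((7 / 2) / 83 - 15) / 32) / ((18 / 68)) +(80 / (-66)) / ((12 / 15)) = -862721 / 262944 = -3.28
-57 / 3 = -19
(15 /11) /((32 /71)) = 1065 /352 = 3.03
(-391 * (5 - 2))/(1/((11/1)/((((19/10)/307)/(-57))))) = 118836630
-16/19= -0.84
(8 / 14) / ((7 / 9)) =36 / 49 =0.73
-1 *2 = -2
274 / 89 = 3.08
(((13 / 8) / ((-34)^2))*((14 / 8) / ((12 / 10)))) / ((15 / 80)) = 455 / 41616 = 0.01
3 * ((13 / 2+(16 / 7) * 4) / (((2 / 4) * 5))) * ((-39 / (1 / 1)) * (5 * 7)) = -25623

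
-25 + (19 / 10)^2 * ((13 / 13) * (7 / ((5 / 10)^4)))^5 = 1590513368463 / 25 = 63620534738.52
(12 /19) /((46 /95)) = 30 /23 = 1.30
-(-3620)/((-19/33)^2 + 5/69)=8961.27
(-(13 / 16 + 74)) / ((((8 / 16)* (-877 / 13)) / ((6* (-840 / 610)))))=-18.33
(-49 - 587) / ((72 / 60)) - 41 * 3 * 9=-1637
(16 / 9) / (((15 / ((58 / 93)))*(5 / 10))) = 1856 / 12555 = 0.15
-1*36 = -36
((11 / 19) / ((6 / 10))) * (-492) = -9020 / 19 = -474.74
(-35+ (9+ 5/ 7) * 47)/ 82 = 2951/ 574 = 5.14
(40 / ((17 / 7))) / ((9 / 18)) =560 / 17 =32.94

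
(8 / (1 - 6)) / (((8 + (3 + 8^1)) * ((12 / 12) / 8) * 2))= -32 / 95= -0.34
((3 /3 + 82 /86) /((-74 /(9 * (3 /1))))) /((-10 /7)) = 3969 /7955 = 0.50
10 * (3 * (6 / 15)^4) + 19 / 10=667 / 250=2.67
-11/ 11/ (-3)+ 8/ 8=4/ 3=1.33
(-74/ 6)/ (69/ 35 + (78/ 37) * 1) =-47915/ 15849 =-3.02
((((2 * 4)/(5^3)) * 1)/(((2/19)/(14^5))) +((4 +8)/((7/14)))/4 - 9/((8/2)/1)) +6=163503371/500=327006.74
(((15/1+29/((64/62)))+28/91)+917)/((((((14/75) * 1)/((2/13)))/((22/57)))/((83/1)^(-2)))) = 109869925/2477504848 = 0.04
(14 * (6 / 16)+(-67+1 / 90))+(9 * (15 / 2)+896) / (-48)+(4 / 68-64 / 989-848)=-22511555837 / 24210720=-929.82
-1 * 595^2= -354025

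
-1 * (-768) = 768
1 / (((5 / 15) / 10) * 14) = 15 / 7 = 2.14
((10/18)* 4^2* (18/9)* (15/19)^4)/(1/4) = 3600000/130321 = 27.62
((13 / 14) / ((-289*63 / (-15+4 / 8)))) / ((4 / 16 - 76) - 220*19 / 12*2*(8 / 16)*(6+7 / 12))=-377 / 1207678402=-0.00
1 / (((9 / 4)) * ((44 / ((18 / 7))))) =2 / 77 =0.03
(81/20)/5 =81/100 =0.81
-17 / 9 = -1.89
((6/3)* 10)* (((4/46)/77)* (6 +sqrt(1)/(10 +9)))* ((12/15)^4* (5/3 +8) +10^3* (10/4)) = 37559392/109725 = 342.30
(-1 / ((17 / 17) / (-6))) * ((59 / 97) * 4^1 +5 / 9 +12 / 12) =6964 / 291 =23.93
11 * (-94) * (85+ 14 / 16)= -355179 / 4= -88794.75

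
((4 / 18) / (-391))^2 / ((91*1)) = 4 / 1126885851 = 0.00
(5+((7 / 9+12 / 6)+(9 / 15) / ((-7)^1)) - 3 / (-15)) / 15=2486 / 4725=0.53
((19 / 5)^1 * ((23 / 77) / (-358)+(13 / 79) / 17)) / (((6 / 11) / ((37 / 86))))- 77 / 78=-36146962063 / 37626938440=-0.96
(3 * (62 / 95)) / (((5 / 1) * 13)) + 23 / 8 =143513 / 49400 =2.91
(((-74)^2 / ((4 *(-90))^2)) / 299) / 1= 1369 / 9687600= 0.00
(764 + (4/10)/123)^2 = 220770299044/378225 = 583700.97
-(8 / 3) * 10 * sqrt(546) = -80 * sqrt(546) / 3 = -623.11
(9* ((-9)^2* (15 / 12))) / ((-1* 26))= -3645 / 104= -35.05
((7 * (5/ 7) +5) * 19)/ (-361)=-10/ 19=-0.53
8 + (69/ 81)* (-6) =26/ 9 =2.89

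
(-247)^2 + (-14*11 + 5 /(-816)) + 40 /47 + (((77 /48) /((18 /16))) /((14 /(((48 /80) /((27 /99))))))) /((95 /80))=1995527764531 /32790960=60856.03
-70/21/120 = -1/36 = -0.03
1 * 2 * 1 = 2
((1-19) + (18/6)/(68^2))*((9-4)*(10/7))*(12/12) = -2080725/16184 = -128.57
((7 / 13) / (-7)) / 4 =-1 / 52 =-0.02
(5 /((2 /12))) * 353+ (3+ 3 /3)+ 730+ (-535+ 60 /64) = 172639 /16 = 10789.94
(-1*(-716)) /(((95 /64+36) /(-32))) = -611.24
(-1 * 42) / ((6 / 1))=-7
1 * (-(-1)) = 1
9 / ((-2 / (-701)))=6309 / 2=3154.50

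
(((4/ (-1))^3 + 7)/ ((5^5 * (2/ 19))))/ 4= -1083/ 25000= -0.04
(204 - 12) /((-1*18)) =-32 /3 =-10.67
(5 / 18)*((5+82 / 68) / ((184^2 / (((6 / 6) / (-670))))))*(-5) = 1055 / 2776462848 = 0.00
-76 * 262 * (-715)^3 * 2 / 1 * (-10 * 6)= -873402146760000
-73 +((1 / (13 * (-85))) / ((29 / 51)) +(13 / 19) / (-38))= -99377481 / 1360970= -73.02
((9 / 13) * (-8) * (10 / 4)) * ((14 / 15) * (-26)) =336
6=6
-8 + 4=-4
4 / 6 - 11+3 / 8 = -239 / 24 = -9.96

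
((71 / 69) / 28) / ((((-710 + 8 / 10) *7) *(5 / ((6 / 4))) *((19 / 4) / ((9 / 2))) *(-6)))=71 / 202481328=0.00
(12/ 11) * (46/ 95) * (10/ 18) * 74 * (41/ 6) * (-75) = -6978200/ 627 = -11129.51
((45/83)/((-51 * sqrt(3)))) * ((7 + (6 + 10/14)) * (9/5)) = -864 * sqrt(3)/9877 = -0.15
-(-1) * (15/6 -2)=1/2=0.50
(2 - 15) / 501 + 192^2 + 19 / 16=295511135 / 8016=36865.16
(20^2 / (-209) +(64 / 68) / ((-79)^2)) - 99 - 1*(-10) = -2015945753 / 22174273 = -90.91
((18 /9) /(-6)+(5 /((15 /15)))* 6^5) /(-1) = -116639 /3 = -38879.67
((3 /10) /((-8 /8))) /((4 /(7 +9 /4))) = -111 /160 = -0.69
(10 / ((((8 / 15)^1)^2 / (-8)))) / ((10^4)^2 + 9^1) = -1125 / 400000036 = -0.00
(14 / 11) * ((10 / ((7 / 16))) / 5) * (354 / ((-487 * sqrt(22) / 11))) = -11328 * sqrt(22) / 5357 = -9.92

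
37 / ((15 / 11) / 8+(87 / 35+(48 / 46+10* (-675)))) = -2621080 / 477907917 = -0.01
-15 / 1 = -15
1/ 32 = 0.03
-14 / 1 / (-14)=1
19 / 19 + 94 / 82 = 88 / 41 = 2.15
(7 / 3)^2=5.44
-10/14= -5/7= -0.71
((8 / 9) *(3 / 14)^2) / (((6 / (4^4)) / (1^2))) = 256 / 147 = 1.74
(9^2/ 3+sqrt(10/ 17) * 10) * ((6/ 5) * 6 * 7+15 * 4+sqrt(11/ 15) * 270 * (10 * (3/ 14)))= 6 * (644+225 * sqrt(165)) * (10 * sqrt(170)+459)/ 595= 21004.92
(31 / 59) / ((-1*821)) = -31 / 48439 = -0.00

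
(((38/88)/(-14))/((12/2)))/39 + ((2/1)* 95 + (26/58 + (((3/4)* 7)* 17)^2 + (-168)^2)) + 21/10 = 380209064359/10450440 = 36382.11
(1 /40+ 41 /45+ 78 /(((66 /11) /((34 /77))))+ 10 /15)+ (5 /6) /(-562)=57185719 /7789320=7.34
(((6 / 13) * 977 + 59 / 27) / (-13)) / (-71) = 159041 / 323973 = 0.49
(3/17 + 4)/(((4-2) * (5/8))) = 284/85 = 3.34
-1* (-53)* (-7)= -371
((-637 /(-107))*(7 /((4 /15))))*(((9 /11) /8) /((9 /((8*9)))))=601965 /4708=127.86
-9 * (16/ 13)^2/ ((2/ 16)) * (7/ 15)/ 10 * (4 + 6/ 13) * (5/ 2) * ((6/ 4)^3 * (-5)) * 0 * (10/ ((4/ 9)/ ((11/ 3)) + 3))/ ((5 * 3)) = 0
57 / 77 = 0.74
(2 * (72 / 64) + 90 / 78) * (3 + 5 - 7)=177 / 52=3.40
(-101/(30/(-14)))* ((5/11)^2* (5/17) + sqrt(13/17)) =44.08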